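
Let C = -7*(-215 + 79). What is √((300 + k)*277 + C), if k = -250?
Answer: √14802 ≈ 121.66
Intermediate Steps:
C = 952 (C = -7*(-136) = 952)
√((300 + k)*277 + C) = √((300 - 250)*277 + 952) = √(50*277 + 952) = √(13850 + 952) = √14802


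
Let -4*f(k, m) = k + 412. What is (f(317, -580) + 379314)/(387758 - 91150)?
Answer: 1516527/1186432 ≈ 1.2782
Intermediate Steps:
f(k, m) = -103 - k/4 (f(k, m) = -(k + 412)/4 = -(412 + k)/4 = -103 - k/4)
(f(317, -580) + 379314)/(387758 - 91150) = ((-103 - ¼*317) + 379314)/(387758 - 91150) = ((-103 - 317/4) + 379314)/296608 = (-729/4 + 379314)*(1/296608) = (1516527/4)*(1/296608) = 1516527/1186432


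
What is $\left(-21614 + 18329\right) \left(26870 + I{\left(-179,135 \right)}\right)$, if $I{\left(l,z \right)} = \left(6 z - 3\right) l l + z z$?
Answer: $-85088667870$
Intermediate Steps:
$I{\left(l,z \right)} = z^{2} + l^{2} \left(-3 + 6 z\right)$ ($I{\left(l,z \right)} = \left(-3 + 6 z\right) l l + z^{2} = l \left(-3 + 6 z\right) l + z^{2} = l^{2} \left(-3 + 6 z\right) + z^{2} = z^{2} + l^{2} \left(-3 + 6 z\right)$)
$\left(-21614 + 18329\right) \left(26870 + I{\left(-179,135 \right)}\right) = \left(-21614 + 18329\right) \left(26870 + \left(135^{2} - 3 \left(-179\right)^{2} + 6 \cdot 135 \left(-179\right)^{2}\right)\right) = - 3285 \left(26870 + \left(18225 - 96123 + 6 \cdot 135 \cdot 32041\right)\right) = - 3285 \left(26870 + \left(18225 - 96123 + 25953210\right)\right) = - 3285 \left(26870 + 25875312\right) = \left(-3285\right) 25902182 = -85088667870$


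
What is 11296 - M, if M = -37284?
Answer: 48580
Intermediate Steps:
11296 - M = 11296 - 1*(-37284) = 11296 + 37284 = 48580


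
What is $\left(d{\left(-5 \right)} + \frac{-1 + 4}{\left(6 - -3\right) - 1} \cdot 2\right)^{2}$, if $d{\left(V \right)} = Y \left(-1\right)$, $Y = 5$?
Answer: $\frac{289}{16} \approx 18.063$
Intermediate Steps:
$d{\left(V \right)} = -5$ ($d{\left(V \right)} = 5 \left(-1\right) = -5$)
$\left(d{\left(-5 \right)} + \frac{-1 + 4}{\left(6 - -3\right) - 1} \cdot 2\right)^{2} = \left(-5 + \frac{-1 + 4}{\left(6 - -3\right) - 1} \cdot 2\right)^{2} = \left(-5 + \frac{3}{\left(6 + 3\right) - 1} \cdot 2\right)^{2} = \left(-5 + \frac{3}{9 - 1} \cdot 2\right)^{2} = \left(-5 + \frac{3}{8} \cdot 2\right)^{2} = \left(-5 + \frac{3}{4}\right)^{2} = \left(- \frac{17}{4}\right)^{2} = \frac{289}{16}$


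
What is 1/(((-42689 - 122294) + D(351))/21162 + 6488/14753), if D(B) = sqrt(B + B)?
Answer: -717035081576296998/5274808427088782131 - 13817791957374*sqrt(78)/5274808427088782131 ≈ -0.13596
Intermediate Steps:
D(B) = sqrt(2)*sqrt(B) (D(B) = sqrt(2*B) = sqrt(2)*sqrt(B))
1/(((-42689 - 122294) + D(351))/21162 + 6488/14753) = 1/(((-42689 - 122294) + sqrt(2)*sqrt(351))/21162 + 6488/14753) = 1/((-164983 + sqrt(2)*(3*sqrt(39)))*(1/21162) + 6488*(1/14753)) = 1/((-164983 + 3*sqrt(78))*(1/21162) + 6488/14753) = 1/((-164983/21162 + sqrt(78)/7054) + 6488/14753) = 1/(-2296695143/312202986 + sqrt(78)/7054)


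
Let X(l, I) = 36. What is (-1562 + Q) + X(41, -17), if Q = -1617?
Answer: -3143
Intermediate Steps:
(-1562 + Q) + X(41, -17) = (-1562 - 1617) + 36 = -3179 + 36 = -3143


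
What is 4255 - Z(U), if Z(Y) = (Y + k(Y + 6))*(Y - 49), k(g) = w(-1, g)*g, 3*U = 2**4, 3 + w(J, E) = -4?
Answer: 3071/3 ≈ 1023.7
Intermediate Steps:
w(J, E) = -7 (w(J, E) = -3 - 4 = -7)
U = 16/3 (U = (1/3)*2**4 = (1/3)*16 = 16/3 ≈ 5.3333)
k(g) = -7*g
Z(Y) = (-49 + Y)*(-42 - 6*Y) (Z(Y) = (Y - 7*(Y + 6))*(Y - 49) = (Y - 7*(6 + Y))*(-49 + Y) = (Y + (-42 - 7*Y))*(-49 + Y) = (-42 - 6*Y)*(-49 + Y) = (-49 + Y)*(-42 - 6*Y))
4255 - Z(U) = 4255 - (2058 - 6*(16/3)**2 + 252*(16/3)) = 4255 - (2058 - 6*256/9 + 1344) = 4255 - (2058 - 512/3 + 1344) = 4255 - 1*9694/3 = 4255 - 9694/3 = 3071/3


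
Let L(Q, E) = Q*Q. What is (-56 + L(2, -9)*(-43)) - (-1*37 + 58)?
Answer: -249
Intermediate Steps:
L(Q, E) = Q²
(-56 + L(2, -9)*(-43)) - (-1*37 + 58) = (-56 + 2²*(-43)) - (-1*37 + 58) = (-56 + 4*(-43)) - (-37 + 58) = (-56 - 172) - 1*21 = -228 - 21 = -249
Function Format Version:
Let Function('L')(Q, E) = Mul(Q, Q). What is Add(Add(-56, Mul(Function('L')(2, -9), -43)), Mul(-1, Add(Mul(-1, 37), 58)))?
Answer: -249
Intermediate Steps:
Function('L')(Q, E) = Pow(Q, 2)
Add(Add(-56, Mul(Function('L')(2, -9), -43)), Mul(-1, Add(Mul(-1, 37), 58))) = Add(Add(-56, Mul(Pow(2, 2), -43)), Mul(-1, Add(Mul(-1, 37), 58))) = Add(Add(-56, Mul(4, -43)), Mul(-1, Add(-37, 58))) = Add(Add(-56, -172), Mul(-1, 21)) = Add(-228, -21) = -249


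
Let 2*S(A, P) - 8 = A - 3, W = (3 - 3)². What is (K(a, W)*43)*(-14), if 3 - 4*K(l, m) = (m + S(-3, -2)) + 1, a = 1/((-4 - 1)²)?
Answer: -301/2 ≈ -150.50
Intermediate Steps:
W = 0 (W = 0² = 0)
S(A, P) = 5/2 + A/2 (S(A, P) = 4 + (A - 3)/2 = 4 + (-3 + A)/2 = 4 + (-3/2 + A/2) = 5/2 + A/2)
a = 1/25 (a = 1/((-5)²) = 1/25 ≈ 0.040000)
K(l, m) = ¼ - m/4 (K(l, m) = ¾ - ((m + (5/2 + (½)*(-3))) + 1)/4 = ¾ - ((m + (5/2 - 3/2)) + 1)/4 = ¾ - ((m + 1) + 1)/4 = ¾ - ((1 + m) + 1)/4 = ¾ - (2 + m)/4 = ¾ + (-½ - m/4) = ¼ - m/4)
(K(a, W)*43)*(-14) = ((¼ - ¼*0)*43)*(-14) = ((¼ + 0)*43)*(-14) = ((¼)*43)*(-14) = (43/4)*(-14) = -301/2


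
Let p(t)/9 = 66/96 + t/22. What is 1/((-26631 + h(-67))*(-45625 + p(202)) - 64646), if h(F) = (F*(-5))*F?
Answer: 44/98325424299 ≈ 4.4749e-10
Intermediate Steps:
p(t) = 99/16 + 9*t/22 (p(t) = 9*(66/96 + t/22) = 9*(66*(1/96) + t*(1/22)) = 9*(11/16 + t/22) = 99/16 + 9*t/22)
h(F) = -5*F² (h(F) = (-5*F)*F = -5*F²)
1/((-26631 + h(-67))*(-45625 + p(202)) - 64646) = 1/((-26631 - 5*(-67)²)*(-45625 + (99/16 + (9/22)*202)) - 64646) = 1/((-26631 - 5*4489)*(-45625 + (99/16 + 909/11)) - 64646) = 1/((-26631 - 22445)*(-45625 + 15633/176) - 64646) = 1/(-49076*(-8014367/176) - 64646) = 1/(98328268723/44 - 64646) = 1/(98325424299/44) = 44/98325424299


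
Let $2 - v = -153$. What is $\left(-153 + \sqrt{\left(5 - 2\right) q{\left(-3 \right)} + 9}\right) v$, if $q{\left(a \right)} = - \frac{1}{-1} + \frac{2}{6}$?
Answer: $-23715 + 155 \sqrt{13} \approx -23156.0$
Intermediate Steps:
$v = 155$ ($v = 2 - -153 = 2 + 153 = 155$)
$q{\left(a \right)} = \frac{4}{3}$ ($q{\left(a \right)} = \left(-1\right) \left(-1\right) + 2 \cdot \frac{1}{6} = 1 + \frac{1}{3} = \frac{4}{3}$)
$\left(-153 + \sqrt{\left(5 - 2\right) q{\left(-3 \right)} + 9}\right) v = \left(-153 + \sqrt{\left(5 - 2\right) \frac{4}{3} + 9}\right) 155 = \left(-153 + \sqrt{3 \cdot \frac{4}{3} + 9}\right) 155 = \left(-153 + \sqrt{4 + 9}\right) 155 = \left(-153 + \sqrt{13}\right) 155 = -23715 + 155 \sqrt{13}$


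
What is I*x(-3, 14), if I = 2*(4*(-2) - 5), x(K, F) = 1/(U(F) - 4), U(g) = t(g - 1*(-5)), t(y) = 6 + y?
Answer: -26/21 ≈ -1.2381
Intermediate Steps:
U(g) = 11 + g (U(g) = 6 + (g - 1*(-5)) = 6 + (g + 5) = 6 + (5 + g) = 11 + g)
x(K, F) = 1/(7 + F) (x(K, F) = 1/((11 + F) - 4) = 1/(7 + F))
I = -26 (I = 2*(-8 - 5) = 2*(-13) = -26)
I*x(-3, 14) = -26/(7 + 14) = -26/21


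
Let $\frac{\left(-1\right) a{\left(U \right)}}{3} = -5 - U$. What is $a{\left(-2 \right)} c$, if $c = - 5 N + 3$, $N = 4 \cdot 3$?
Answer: $-513$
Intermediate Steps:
$a{\left(U \right)} = 15 + 3 U$ ($a{\left(U \right)} = - 3 \left(-5 - U\right) = 15 + 3 U$)
$N = 12$
$c = -57$ ($c = \left(-5\right) 12 + 3 = -60 + 3 = -57$)
$a{\left(-2 \right)} c = \left(15 + 3 \left(-2\right)\right) \left(-57\right) = \left(15 - 6\right) \left(-57\right) = 9 \left(-57\right) = -513$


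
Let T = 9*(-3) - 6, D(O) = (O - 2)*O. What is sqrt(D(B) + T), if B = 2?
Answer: I*sqrt(33) ≈ 5.7446*I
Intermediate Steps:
D(O) = O*(-2 + O) (D(O) = (-2 + O)*O = O*(-2 + O))
T = -33 (T = -27 - 6 = -33)
sqrt(D(B) + T) = sqrt(2*(-2 + 2) - 33) = sqrt(2*0 - 33) = sqrt(0 - 33) = sqrt(-33) = I*sqrt(33)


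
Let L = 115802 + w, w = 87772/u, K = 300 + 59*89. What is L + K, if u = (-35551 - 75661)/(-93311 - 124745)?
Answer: 8158780267/27803 ≈ 2.9345e+5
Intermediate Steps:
u = 27803/54514 (u = -111212/(-218056) = -111212*(-1/218056) = 27803/54514 ≈ 0.51002)
K = 5551 (K = 300 + 5251 = 5551)
w = 4784802808/27803 (w = 87772/(27803/54514) = 87772*(54514/27803) = 4784802808/27803 ≈ 1.7210e+5)
L = 8004445814/27803 (L = 115802 + 4784802808/27803 = 8004445814/27803 ≈ 2.8790e+5)
L + K = 8004445814/27803 + 5551 = 8158780267/27803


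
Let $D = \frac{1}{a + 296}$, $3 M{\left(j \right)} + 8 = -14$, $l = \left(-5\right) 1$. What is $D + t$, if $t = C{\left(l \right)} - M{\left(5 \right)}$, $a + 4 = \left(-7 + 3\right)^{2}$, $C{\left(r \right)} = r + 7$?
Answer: $\frac{8627}{924} \approx 9.3366$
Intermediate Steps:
$l = -5$
$M{\left(j \right)} = - \frac{22}{3}$ ($M{\left(j \right)} = - \frac{8}{3} + \frac{1}{3} \left(-14\right) = - \frac{8}{3} - \frac{14}{3} = - \frac{22}{3}$)
$C{\left(r \right)} = 7 + r$
$a = 12$ ($a = -4 + \left(-7 + 3\right)^{2} = -4 + \left(-4\right)^{2} = -4 + 16 = 12$)
$t = \frac{28}{3}$ ($t = \left(7 - 5\right) - - \frac{22}{3} = 2 + \frac{22}{3} = \frac{28}{3} \approx 9.3333$)
$D = \frac{1}{308}$ ($D = \frac{1}{12 + 296} = \frac{1}{308} \approx 0.0032468$)
$D + t = \frac{1}{308} + \frac{28}{3} = \frac{8627}{924}$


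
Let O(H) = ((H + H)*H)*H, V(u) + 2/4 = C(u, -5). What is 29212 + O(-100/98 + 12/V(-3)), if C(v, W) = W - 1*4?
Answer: 23553536078340/806954491 ≈ 29188.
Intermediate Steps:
C(v, W) = -4 + W (C(v, W) = W - 4 = -4 + W)
V(u) = -19/2 (V(u) = -1/2 + (-4 - 5) = -1/2 - 9 = -19/2)
O(H) = 2*H**3 (O(H) = ((2*H)*H)*H = (2*H**2)*H = 2*H**3)
29212 + O(-100/98 + 12/V(-3)) = 29212 + 2*(-100/98 + 12/(-19/2))**3 = 29212 + 2*(-100*1/98 + 12*(-2/19))**3 = 29212 + 2*(-50/49 - 24/19)**3 = 29212 + 2*(-2126/931)**3 = 29212 + 2*(-9609256376/806954491) = 29212 - 19218512752/806954491 = 23553536078340/806954491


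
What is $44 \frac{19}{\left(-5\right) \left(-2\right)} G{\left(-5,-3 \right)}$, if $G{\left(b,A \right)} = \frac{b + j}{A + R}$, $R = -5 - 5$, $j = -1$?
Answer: $\frac{2508}{65} \approx 38.585$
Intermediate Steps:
$R = -10$ ($R = -5 - 5 = -10$)
$G{\left(b,A \right)} = \frac{-1 + b}{-10 + A}$ ($G{\left(b,A \right)} = \frac{b - 1}{A - 10} = \frac{-1 + b}{-10 + A}$)
$44 \frac{19}{\left(-5\right) \left(-2\right)} G{\left(-5,-3 \right)} = 44 \frac{19}{\left(-5\right) \left(-2\right)} \frac{-1 - 5}{-10 - 3} = 44 \cdot \frac{19}{10} \frac{1}{-13} \left(-6\right) = 44 \cdot 19 \cdot \frac{1}{10} \left(\left(- \frac{1}{13}\right) \left(-6\right)\right) = 44 \cdot \frac{19}{10} \cdot \frac{6}{13} = \frac{418}{5} \cdot \frac{6}{13} = \frac{2508}{65}$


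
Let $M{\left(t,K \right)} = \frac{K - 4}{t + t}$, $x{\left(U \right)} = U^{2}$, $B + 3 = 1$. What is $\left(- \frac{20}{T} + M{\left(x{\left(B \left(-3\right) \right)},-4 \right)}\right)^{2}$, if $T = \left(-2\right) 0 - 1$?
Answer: $\frac{32041}{81} \approx 395.57$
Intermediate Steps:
$T = -1$ ($T = 0 - 1 = -1$)
$B = -2$ ($B = -3 + 1 = -2$)
$M{\left(t,K \right)} = \frac{-4 + K}{2 t}$
$\left(- \frac{20}{T} + M{\left(x{\left(B \left(-3\right) \right)},-4 \right)}\right)^{2} = \left(- \frac{20}{-1} + \frac{-4 - 4}{2 \left(\left(-2\right) \left(-3\right)\right)^{2}}\right)^{2} = \left(\left(-20\right) \left(-1\right) + \frac{1}{2} \frac{1}{6^{2}} \left(-8\right)\right)^{2} = \left(20 + \frac{1}{2} \cdot \frac{1}{36} \left(-8\right)\right)^{2} = \left(20 - \frac{1}{9}\right)^{2} = \left(\frac{179}{9}\right)^{2} = \frac{32041}{81}$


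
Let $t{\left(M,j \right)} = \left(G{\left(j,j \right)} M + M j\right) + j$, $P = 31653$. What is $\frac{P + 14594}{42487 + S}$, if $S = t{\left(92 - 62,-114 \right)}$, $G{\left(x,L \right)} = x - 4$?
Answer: $\frac{46247}{35413} \approx 1.3059$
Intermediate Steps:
$G{\left(x,L \right)} = -4 + x$
$t{\left(M,j \right)} = j + M j + M \left(-4 + j\right)$ ($t{\left(M,j \right)} = \left(\left(-4 + j\right) M + M j\right) + j = \left(M \left(-4 + j\right) + M j\right) + j = \left(M j + M \left(-4 + j\right)\right) + j = j + M j + M \left(-4 + j\right)$)
$S = -7074$ ($S = -114 + \left(92 - 62\right) \left(-114\right) + \left(92 - 62\right) \left(-4 - 114\right) = -114 + \left(92 - 62\right) \left(-114\right) + \left(92 - 62\right) \left(-118\right) = -114 + 30 \left(-114\right) + 30 \left(-118\right) = -114 - 3420 - 3540 = -7074$)
$\frac{P + 14594}{42487 + S} = \frac{31653 + 14594}{42487 - 7074} = \frac{46247}{35413}$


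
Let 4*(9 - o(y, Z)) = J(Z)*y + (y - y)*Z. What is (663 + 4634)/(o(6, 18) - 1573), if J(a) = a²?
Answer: -5297/2050 ≈ -2.5839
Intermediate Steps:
o(y, Z) = 9 - y*Z²/4 (o(y, Z) = 9 - (Z²*y + (y - y)*Z)/4 = 9 - (y*Z² + 0*Z)/4 = 9 - (y*Z² + 0)/4 = 9 - y*Z²/4)
(663 + 4634)/(o(6, 18) - 1573) = (663 + 4634)/((9 - ¼*6*18²) - 1573) = 5297/((9 - ¼*6*324) - 1573) = 5297/((9 - 486) - 1573) = 5297/(-477 - 1573) = 5297/(-2050) = 5297*(-1/2050) = -5297/2050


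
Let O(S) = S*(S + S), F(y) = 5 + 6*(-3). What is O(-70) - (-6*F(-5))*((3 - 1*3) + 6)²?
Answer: 6992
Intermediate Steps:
F(y) = -13 (F(y) = 5 - 18 = -13)
O(S) = 2*S² (O(S) = S*(2*S) = 2*S²)
O(-70) - (-6*F(-5))*((3 - 1*3) + 6)² = 2*(-70)² - (-6*(-13))*((3 - 1*3) + 6)² = 2*4900 - 78*((3 - 3) + 6)² = 9800 - 78*(0 + 6)² = 9800 - 78*6² = 9800 - 78*36 = 9800 - 1*2808 = 9800 - 2808 = 6992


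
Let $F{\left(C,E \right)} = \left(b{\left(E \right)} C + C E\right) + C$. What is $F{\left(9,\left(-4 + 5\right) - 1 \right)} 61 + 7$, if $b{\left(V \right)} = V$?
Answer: $556$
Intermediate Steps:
$F{\left(C,E \right)} = C + 2 C E$ ($F{\left(C,E \right)} = \left(E C + C E\right) + C = \left(C E + C E\right) + C = 2 C E + C = C + 2 C E$)
$F{\left(9,\left(-4 + 5\right) - 1 \right)} 61 + 7 = 9 \left(1 + 2 \left(\left(-4 + 5\right) - 1\right)\right) 61 + 7 = 9 \left(1 + 2 \left(1 - 1\right)\right) 61 + 7 = 9 \left(1 + 2 \cdot 0\right) 61 + 7 = 9 \left(1 + 0\right) 61 + 7 = 9 \cdot 1 \cdot 61 + 7 = 9 \cdot 61 + 7 = 549 + 7 = 556$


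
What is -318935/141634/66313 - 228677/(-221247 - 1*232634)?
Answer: 2147629745013499/4262929981790402 ≈ 0.50379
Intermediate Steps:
-318935/141634/66313 - 228677/(-221247 - 1*232634) = -318935*1/141634*(1/66313) - 228677/(-221247 - 232634) = -318935/141634*1/66313 - 228677/(-453881) = -318935/9392175442 - 228677*(-1/453881) = -318935/9392175442 + 228677/453881 = 2147629745013499/4262929981790402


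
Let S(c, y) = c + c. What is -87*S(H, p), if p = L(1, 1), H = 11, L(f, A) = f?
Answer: -1914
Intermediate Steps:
p = 1
S(c, y) = 2*c
-87*S(H, p) = -174*11 = -87*22 = -1914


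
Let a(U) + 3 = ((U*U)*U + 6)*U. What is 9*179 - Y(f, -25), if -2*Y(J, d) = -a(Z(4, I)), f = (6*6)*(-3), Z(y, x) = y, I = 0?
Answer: 2945/2 ≈ 1472.5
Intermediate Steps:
f = -108 (f = 36*(-3) = -108)
a(U) = -3 + U*(6 + U³) (a(U) = -3 + ((U*U)*U + 6)*U = -3 + (U²*U + 6)*U = -3 + (U³ + 6)*U = -3 + (6 + U³)*U = -3 + U*(6 + U³))
Y(J, d) = 277/2 (Y(J, d) = -(-1)*(-3 + 4⁴ + 6*4)/2 = -(-1)*(-3 + 256 + 24)/2 = -(-1)*277/2 = -½*(-277) = 277/2)
9*179 - Y(f, -25) = 9*179 - 1*277/2 = 1611 - 277/2 = 2945/2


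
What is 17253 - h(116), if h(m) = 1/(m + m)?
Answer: 4002695/232 ≈ 17253.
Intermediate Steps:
h(m) = 1/(2*m)
17253 - h(116) = 17253 - 1/(2*116) = 17253 - 1*1/232 = 17253 - 1/232 = 4002695/232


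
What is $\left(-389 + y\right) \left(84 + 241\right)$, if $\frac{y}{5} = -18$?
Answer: $-155675$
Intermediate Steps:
$y = -90$ ($y = 5 \left(-18\right) = -90$)
$\left(-389 + y\right) \left(84 + 241\right) = \left(-389 - 90\right) \left(84 + 241\right) = \left(-479\right) 325 = -155675$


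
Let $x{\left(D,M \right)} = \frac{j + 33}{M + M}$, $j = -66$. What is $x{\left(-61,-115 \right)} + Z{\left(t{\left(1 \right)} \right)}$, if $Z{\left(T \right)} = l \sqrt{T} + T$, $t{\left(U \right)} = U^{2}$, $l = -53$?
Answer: $- \frac{11927}{230} \approx -51.857$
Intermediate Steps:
$x{\left(D,M \right)} = - \frac{33}{2 M}$ ($x{\left(D,M \right)} = \frac{-66 + 33}{M + M} = - \frac{33}{2 M}$)
$Z{\left(T \right)} = T - 53 \sqrt{T}$ ($Z{\left(T \right)} = - 53 \sqrt{T} + T = T - 53 \sqrt{T}$)
$x{\left(-61,-115 \right)} + Z{\left(t{\left(1 \right)} \right)} = - \frac{33}{2 \left(-115\right)} + \left(1^{2} - 53 \sqrt{1^{2}}\right) = \left(- \frac{33}{2}\right) \left(- \frac{1}{115}\right) + \left(1 - 53 \sqrt{1}\right) = \frac{33}{230} + \left(1 - 53\right) = \frac{33}{230} - 52 = - \frac{11927}{230}$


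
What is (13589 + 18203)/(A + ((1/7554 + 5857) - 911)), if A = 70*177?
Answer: 240156768/130956145 ≈ 1.8339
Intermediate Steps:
A = 12390
(13589 + 18203)/(A + ((1/7554 + 5857) - 911)) = (13589 + 18203)/(12390 + ((1/7554 + 5857) - 911)) = 31792/(12390 + ((1/7554 + 5857) - 911)) = 31792/(12390 + (44243779/7554 - 911)) = 31792/(12390 + 37362085/7554) = 31792/(130956145/7554) = 31792*(7554/130956145) = 240156768/130956145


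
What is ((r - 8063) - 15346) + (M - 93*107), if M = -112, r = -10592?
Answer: -44064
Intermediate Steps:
((r - 8063) - 15346) + (M - 93*107) = ((-10592 - 8063) - 15346) + (-112 - 93*107) = (-18655 - 15346) + (-112 - 9951) = -34001 - 10063 = -44064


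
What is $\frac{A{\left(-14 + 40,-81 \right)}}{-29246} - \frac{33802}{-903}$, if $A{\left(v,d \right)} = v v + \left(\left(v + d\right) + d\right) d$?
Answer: $\frac{69858244}{1886367} \approx 37.033$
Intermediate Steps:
$A{\left(v,d \right)} = v^{2} + d \left(v + 2 d\right)$ ($A{\left(v,d \right)} = v^{2} + \left(\left(d + v\right) + d\right) d = v^{2} + \left(v + 2 d\right) d = v^{2} + d \left(v + 2 d\right)$)
$\frac{A{\left(-14 + 40,-81 \right)}}{-29246} - \frac{33802}{-903} = \frac{\left(-14 + 40\right)^{2} + 2 \left(-81\right)^{2} - 81 \left(-14 + 40\right)}{-29246} - \frac{33802}{-903} = \left(26^{2} + 2 \cdot 6561 - 2106\right) \left(- \frac{1}{29246}\right) - - \frac{33802}{903} = \left(676 + 13122 - 2106\right) \left(- \frac{1}{29246}\right) + \frac{33802}{903} = 11692 \left(- \frac{1}{29246}\right) + \frac{33802}{903} = - \frac{5846}{14623} + \frac{33802}{903} = \frac{69858244}{1886367}$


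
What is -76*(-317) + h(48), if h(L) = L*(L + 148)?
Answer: 33500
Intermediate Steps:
h(L) = L*(148 + L)
-76*(-317) + h(48) = -76*(-317) + 48*(148 + 48) = 24092 + 48*196 = 24092 + 9408 = 33500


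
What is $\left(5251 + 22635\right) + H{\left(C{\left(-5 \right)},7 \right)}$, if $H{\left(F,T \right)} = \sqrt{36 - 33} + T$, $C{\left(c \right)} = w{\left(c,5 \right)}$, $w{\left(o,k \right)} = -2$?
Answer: $27893 + \sqrt{3} \approx 27895.0$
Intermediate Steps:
$C{\left(c \right)} = -2$
$H{\left(F,T \right)} = T + \sqrt{3}$ ($H{\left(F,T \right)} = \sqrt{3} + T = T + \sqrt{3}$)
$\left(5251 + 22635\right) + H{\left(C{\left(-5 \right)},7 \right)} = \left(5251 + 22635\right) + \left(7 + \sqrt{3}\right) = 27886 + \left(7 + \sqrt{3}\right) = 27893 + \sqrt{3}$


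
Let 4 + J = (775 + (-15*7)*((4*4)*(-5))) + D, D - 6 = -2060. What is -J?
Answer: -7117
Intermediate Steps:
D = -2054 (D = 6 - 2060 = -2054)
J = 7117 (J = -4 + ((775 + (-15*7)*((4*4)*(-5))) - 2054) = -4 + ((775 - 1680*(-5)) - 2054) = -4 + ((775 - 105*(-80)) - 2054) = -4 + ((775 + 8400) - 2054) = -4 + (9175 - 2054) = -4 + 7121 = 7117)
-J = -1*7117 = -7117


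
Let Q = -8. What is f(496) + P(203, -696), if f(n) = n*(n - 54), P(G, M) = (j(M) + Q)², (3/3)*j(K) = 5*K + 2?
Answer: 12371428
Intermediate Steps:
j(K) = 2 + 5*K (j(K) = 5*K + 2 = 2 + 5*K)
P(G, M) = (-6 + 5*M)² (P(G, M) = ((2 + 5*M) - 8)² = (-6 + 5*M)²)
f(n) = n*(-54 + n)
f(496) + P(203, -696) = 496*(-54 + 496) + (-6 + 5*(-696))² = 496*442 + (-6 - 3480)² = 219232 + (-3486)² = 219232 + 12152196 = 12371428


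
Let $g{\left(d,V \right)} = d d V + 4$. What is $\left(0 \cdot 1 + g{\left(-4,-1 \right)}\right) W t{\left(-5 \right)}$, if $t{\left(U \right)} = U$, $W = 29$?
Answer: $1740$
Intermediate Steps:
$g{\left(d,V \right)} = 4 + V d^{2}$ ($g{\left(d,V \right)} = d^{2} V + 4 = V d^{2} + 4 = 4 + V d^{2}$)
$\left(0 \cdot 1 + g{\left(-4,-1 \right)}\right) W t{\left(-5 \right)} = \left(0 \cdot 1 + \left(4 - \left(-4\right)^{2}\right)\right) 29 \left(-5\right) = \left(0 + \left(4 - 16\right)\right) 29 \left(-5\right) = \left(0 - 12\right) 29 \left(-5\right) = \left(-12\right) 29 \left(-5\right) = \left(-348\right) \left(-5\right) = 1740$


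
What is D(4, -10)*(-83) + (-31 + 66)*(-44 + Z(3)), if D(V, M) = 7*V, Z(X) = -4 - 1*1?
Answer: -4039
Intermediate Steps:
Z(X) = -5 (Z(X) = -4 - 1 = -5)
D(4, -10)*(-83) + (-31 + 66)*(-44 + Z(3)) = (7*4)*(-83) + (-31 + 66)*(-44 - 5) = 28*(-83) + 35*(-49) = -2324 - 1715 = -4039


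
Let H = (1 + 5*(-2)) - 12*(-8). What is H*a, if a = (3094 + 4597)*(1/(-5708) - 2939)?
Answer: -11224981667121/5708 ≈ -1.9665e+9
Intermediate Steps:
a = -129022777783/5708 (a = 7691*(-1/5708 - 2939) = 7691*(-16775813/5708) = -129022777783/5708 ≈ -2.2604e+7)
H = 87 (H = (1 - 10) + 96 = -9 + 96 = 87)
H*a = 87*(-129022777783/5708) = -11224981667121/5708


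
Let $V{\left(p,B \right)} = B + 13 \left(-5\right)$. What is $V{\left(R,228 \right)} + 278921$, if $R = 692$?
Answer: $279084$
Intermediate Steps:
$V{\left(p,B \right)} = -65 + B$ ($V{\left(p,B \right)} = B - 65 = -65 + B$)
$V{\left(R,228 \right)} + 278921 = \left(-65 + 228\right) + 278921 = 163 + 278921 = 279084$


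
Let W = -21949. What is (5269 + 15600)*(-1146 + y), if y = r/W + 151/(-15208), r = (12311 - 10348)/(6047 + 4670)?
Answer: -85555925897722481939/3577338801064 ≈ -2.3916e+7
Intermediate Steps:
r = 1963/10717 ≈ 0.18317
y = -35549195687/3577338801064 (y = (1963/10717)/(-21949) + 151/(-15208) = (1963/10717)*(-1/21949) + 151*(-1/15208) = -1963/235227433 - 151/15208 = -35549195687/3577338801064 ≈ -0.0099373)
(5269 + 15600)*(-1146 + y) = (5269 + 15600)*(-1146 - 35549195687/3577338801064) = 20869*(-4099665815215031/3577338801064) = -85555925897722481939/3577338801064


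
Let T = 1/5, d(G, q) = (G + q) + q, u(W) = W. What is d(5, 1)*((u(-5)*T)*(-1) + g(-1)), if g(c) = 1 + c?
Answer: 7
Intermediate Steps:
d(G, q) = G + 2*q
T = ⅕ ≈ 0.20000
d(5, 1)*((u(-5)*T)*(-1) + g(-1)) = (5 + 2*1)*(-5*⅕*(-1) + (1 - 1)) = (5 + 2)*(-1*(-1) + 0) = 7*(1 + 0) = 7*1 = 7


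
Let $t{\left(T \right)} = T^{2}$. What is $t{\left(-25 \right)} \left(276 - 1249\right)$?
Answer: $-608125$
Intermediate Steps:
$t{\left(-25 \right)} \left(276 - 1249\right) = \left(-25\right)^{2} \left(276 - 1249\right) = 625 \left(-973\right) = -608125$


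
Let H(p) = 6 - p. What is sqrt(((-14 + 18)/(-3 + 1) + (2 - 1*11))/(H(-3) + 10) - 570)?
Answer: I*sqrt(205979)/19 ≈ 23.887*I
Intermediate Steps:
sqrt(((-14 + 18)/(-3 + 1) + (2 - 1*11))/(H(-3) + 10) - 570) = sqrt(((-14 + 18)/(-3 + 1) + (2 - 1*11))/((6 - 1*(-3)) + 10) - 570) = sqrt((4/(-2) + (2 - 11))/((6 + 3) + 10) - 570) = sqrt((4*(-1/2) - 9)/(9 + 10) - 570) = sqrt((-2 - 9)/19 - 570) = sqrt((1/19)*(-11) - 570) = sqrt(-11/19 - 570) = sqrt(-10841/19) = I*sqrt(205979)/19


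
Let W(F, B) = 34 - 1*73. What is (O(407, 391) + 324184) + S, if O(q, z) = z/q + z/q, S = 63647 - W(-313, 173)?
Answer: 157863872/407 ≈ 3.8787e+5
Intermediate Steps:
W(F, B) = -39 (W(F, B) = 34 - 73 = -39)
S = 63686 (S = 63647 - 1*(-39) = 63647 + 39 = 63686)
O(q, z) = 2*z/q
(O(407, 391) + 324184) + S = (2*391/407 + 324184) + 63686 = (2*391*(1/407) + 324184) + 63686 = (782/407 + 324184) + 63686 = 131943670/407 + 63686 = 157863872/407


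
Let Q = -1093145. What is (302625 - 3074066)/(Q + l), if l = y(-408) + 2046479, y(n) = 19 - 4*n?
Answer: -2771441/954985 ≈ -2.9021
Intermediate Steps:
l = 2048130 (l = (19 - 4*(-408)) + 2046479 = (19 + 1632) + 2046479 = 1651 + 2046479 = 2048130)
(302625 - 3074066)/(Q + l) = (302625 - 3074066)/(-1093145 + 2048130) = -2771441/954985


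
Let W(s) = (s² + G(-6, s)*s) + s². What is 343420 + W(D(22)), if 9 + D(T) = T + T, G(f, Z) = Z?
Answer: 347095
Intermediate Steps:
D(T) = -9 + 2*T (D(T) = -9 + (T + T) = -9 + 2*T)
W(s) = 3*s² (W(s) = (s² + s*s) + s² = (s² + s²) + s² = 2*s² + s² = 3*s²)
343420 + W(D(22)) = 343420 + 3*(-9 + 2*22)² = 343420 + 3*(-9 + 44)² = 343420 + 3*35² = 343420 + 3*1225 = 343420 + 3675 = 347095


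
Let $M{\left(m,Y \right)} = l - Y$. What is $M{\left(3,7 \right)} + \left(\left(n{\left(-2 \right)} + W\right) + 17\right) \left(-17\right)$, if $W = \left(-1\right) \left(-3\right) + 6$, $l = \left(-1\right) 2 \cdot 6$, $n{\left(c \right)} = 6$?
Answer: $-563$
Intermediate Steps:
$l = -12$ ($l = \left(-2\right) 6 = -12$)
$W = 9$ ($W = 3 + 6 = 9$)
$M{\left(m,Y \right)} = -12 - Y$
$M{\left(3,7 \right)} + \left(\left(n{\left(-2 \right)} + W\right) + 17\right) \left(-17\right) = \left(-12 - 7\right) + \left(\left(6 + 9\right) + 17\right) \left(-17\right) = \left(-12 - 7\right) + \left(15 + 17\right) \left(-17\right) = -19 + 32 \left(-17\right) = -19 - 544 = -563$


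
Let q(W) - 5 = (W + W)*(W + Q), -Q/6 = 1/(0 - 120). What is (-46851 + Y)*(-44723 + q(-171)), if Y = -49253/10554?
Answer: -22660147418861/35180 ≈ -6.4412e+8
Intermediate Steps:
Y = -49253/10554 (Y = -49253*1/10554 = -49253/10554 ≈ -4.6668)
Q = 1/20 (Q = -6/(0 - 120) = -6/(-120) = -6*(-1/120) = 1/20 ≈ 0.050000)
q(W) = 5 + 2*W*(1/20 + W) (q(W) = 5 + (W + W)*(W + 1/20) = 5 + (2*W)*(1/20 + W) = 5 + 2*W*(1/20 + W))
(-46851 + Y)*(-44723 + q(-171)) = (-46851 - 49253/10554)*(-44723 + (5 + 2*(-171)**2 + (1/10)*(-171))) = -494514707*(-44723 + (5 + 2*29241 - 171/10))/10554 = -494514707*(-44723 + (5 + 58482 - 171/10))/10554 = -494514707*(-44723 + 584699/10)/10554 = -494514707/10554*137469/10 = -22660147418861/35180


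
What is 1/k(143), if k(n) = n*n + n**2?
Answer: 1/40898 ≈ 2.4451e-5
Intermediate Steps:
k(n) = 2*n**2 (k(n) = n**2 + n**2 = 2*n**2)
1/k(143) = 1/(2*143**2) = 1/(2*20449) = 1/40898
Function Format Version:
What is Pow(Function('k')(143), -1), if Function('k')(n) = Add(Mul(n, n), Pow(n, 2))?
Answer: Rational(1, 40898) ≈ 2.4451e-5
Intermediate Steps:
Function('k')(n) = Mul(2, Pow(n, 2)) (Function('k')(n) = Add(Pow(n, 2), Pow(n, 2)) = Mul(2, Pow(n, 2)))
Pow(Function('k')(143), -1) = Pow(Mul(2, Pow(143, 2)), -1) = Pow(Mul(2, 20449), -1) = Pow(40898, -1) = Rational(1, 40898)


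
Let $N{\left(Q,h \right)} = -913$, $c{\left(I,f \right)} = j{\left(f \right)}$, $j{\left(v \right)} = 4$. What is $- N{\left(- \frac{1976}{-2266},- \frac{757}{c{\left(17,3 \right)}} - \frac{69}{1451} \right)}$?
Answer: $913$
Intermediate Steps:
$c{\left(I,f \right)} = 4$
$- N{\left(- \frac{1976}{-2266},- \frac{757}{c{\left(17,3 \right)}} - \frac{69}{1451} \right)} = \left(-1\right) \left(-913\right) = 913$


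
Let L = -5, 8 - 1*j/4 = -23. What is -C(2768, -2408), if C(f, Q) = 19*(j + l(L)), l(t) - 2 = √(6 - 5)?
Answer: -2413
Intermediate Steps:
j = 124 (j = 32 - 4*(-23) = 32 + 92 = 124)
l(t) = 3 (l(t) = 2 + √(6 - 5) = 2 + √1 = 2 + 1 = 3)
C(f, Q) = 2413 (C(f, Q) = 19*(124 + 3) = 19*127 = 2413)
-C(2768, -2408) = -1*2413 = -2413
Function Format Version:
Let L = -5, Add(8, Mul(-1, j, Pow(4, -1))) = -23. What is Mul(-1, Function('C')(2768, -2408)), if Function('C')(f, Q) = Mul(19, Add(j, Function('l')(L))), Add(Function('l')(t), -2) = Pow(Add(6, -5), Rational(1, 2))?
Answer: -2413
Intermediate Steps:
j = 124 (j = Add(32, Mul(-4, -23)) = Add(32, 92) = 124)
Function('l')(t) = 3 (Function('l')(t) = Add(2, Pow(Add(6, -5), Rational(1, 2))) = Add(2, Pow(1, Rational(1, 2))) = Add(2, 1) = 3)
Function('C')(f, Q) = 2413 (Function('C')(f, Q) = Mul(19, Add(124, 3)) = Mul(19, 127) = 2413)
Mul(-1, Function('C')(2768, -2408)) = Mul(-1, 2413) = -2413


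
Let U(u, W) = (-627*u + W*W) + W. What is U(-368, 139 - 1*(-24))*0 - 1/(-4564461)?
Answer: 1/4564461 ≈ 2.1908e-7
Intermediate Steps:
U(u, W) = W + W² - 627*u (U(u, W) = (-627*u + W²) + W = (W² - 627*u) + W = W + W² - 627*u)
U(-368, 139 - 1*(-24))*0 - 1/(-4564461) = ((139 - 1*(-24)) + (139 - 1*(-24))² - 627*(-368))*0 - 1/(-4564461) = ((139 + 24) + (139 + 24)² + 230736)*0 - 1*(-1/4564461) = (163 + 163² + 230736)*0 + 1/4564461 = (163 + 26569 + 230736)*0 + 1/4564461 = 257468*0 + 1/4564461 = 0 + 1/4564461 = 1/4564461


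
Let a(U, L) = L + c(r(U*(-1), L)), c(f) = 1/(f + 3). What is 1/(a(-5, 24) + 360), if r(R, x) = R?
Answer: 8/3073 ≈ 0.0026033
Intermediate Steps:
c(f) = 1/(3 + f)
a(U, L) = L + 1/(3 - U) (a(U, L) = L + 1/(3 + U*(-1)) = L + 1/(3 - U))
1/(a(-5, 24) + 360) = 1/((-1 + 24*(-3 - 5))/(-3 - 5) + 360) = 1/((-1 + 24*(-8))/(-8) + 360) = 1/(-(-1 - 192)/8 + 360) = 1/(-⅛*(-193) + 360) = 1/(193/8 + 360) = 1/(3073/8) = 8/3073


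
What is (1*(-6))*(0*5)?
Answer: 0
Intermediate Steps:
(1*(-6))*(0*5) = -6*0 = 0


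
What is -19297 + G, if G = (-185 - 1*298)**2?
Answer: 213992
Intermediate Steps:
G = 233289 (G = (-185 - 298)**2 = (-483)**2 = 233289)
-19297 + G = -19297 + 233289 = 213992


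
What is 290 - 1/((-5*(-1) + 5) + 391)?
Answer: 116289/401 ≈ 290.00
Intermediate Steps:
290 - 1/((-5*(-1) + 5) + 391) = 290 - 1/((5 + 5) + 391) = 290 - 1/(10 + 391) = 290 - 1/401 = 116289/401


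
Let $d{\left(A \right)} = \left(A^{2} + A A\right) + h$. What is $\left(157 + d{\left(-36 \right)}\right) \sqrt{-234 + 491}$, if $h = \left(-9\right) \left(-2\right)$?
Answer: $2767 \sqrt{257} \approx 44358.0$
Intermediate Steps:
$h = 18$
$d{\left(A \right)} = 18 + 2 A^{2}$ ($d{\left(A \right)} = \left(A^{2} + A A\right) + 18 = \left(A^{2} + A^{2}\right) + 18 = 2 A^{2} + 18 = 18 + 2 A^{2}$)
$\left(157 + d{\left(-36 \right)}\right) \sqrt{-234 + 491} = \left(157 + \left(18 + 2 \left(-36\right)^{2}\right)\right) \sqrt{-234 + 491} = \left(157 + \left(18 + 2 \cdot 1296\right)\right) \sqrt{257} = \left(157 + \left(18 + 2592\right)\right) \sqrt{257} = \left(157 + 2610\right) \sqrt{257} = 2767 \sqrt{257}$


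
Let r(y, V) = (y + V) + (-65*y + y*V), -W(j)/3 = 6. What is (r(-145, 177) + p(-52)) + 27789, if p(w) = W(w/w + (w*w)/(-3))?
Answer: 11563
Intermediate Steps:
W(j) = -18 (W(j) = -3*6 = -18)
p(w) = -18
r(y, V) = V - 64*y + V*y (r(y, V) = (V + y) + (-65*y + V*y) = V - 64*y + V*y)
(r(-145, 177) + p(-52)) + 27789 = ((177 - 64*(-145) + 177*(-145)) - 18) + 27789 = ((177 + 9280 - 25665) - 18) + 27789 = (-16208 - 18) + 27789 = -16226 + 27789 = 11563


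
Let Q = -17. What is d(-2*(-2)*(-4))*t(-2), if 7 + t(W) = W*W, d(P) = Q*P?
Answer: -816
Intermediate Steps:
d(P) = -17*P
t(W) = -7 + W² (t(W) = -7 + W*W = -7 + W²)
d(-2*(-2)*(-4))*t(-2) = (-17*(-2*(-2))*(-4))*(-7 + (-2)²) = (-68*(-4))*(-7 + 4) = -17*(-16)*(-3) = 272*(-3) = -816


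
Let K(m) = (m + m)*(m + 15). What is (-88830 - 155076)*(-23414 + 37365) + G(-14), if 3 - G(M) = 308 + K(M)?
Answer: -3402732883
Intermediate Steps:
K(m) = 2*m*(15 + m) (K(m) = (2*m)*(15 + m) = 2*m*(15 + m))
G(M) = -305 - 2*M*(15 + M) (G(M) = 3 - (308 + 2*M*(15 + M)) = 3 + (-308 - 2*M*(15 + M)) = -305 - 2*M*(15 + M))
(-88830 - 155076)*(-23414 + 37365) + G(-14) = (-88830 - 155076)*(-23414 + 37365) + (-305 - 2*(-14)*(15 - 14)) = -243906*13951 + (-305 - 2*(-14)*1) = -3402732606 + (-305 + 28) = -3402732606 - 277 = -3402732883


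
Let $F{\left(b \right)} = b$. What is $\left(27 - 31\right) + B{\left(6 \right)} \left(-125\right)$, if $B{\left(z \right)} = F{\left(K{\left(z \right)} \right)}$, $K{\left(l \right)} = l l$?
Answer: $-4504$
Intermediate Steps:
$K{\left(l \right)} = l^{2}$
$B{\left(z \right)} = z^{2}$
$\left(27 - 31\right) + B{\left(6 \right)} \left(-125\right) = \left(27 - 31\right) + 6^{2} \left(-125\right) = \left(27 - 31\right) + 36 \left(-125\right) = -4 - 4500 = -4504$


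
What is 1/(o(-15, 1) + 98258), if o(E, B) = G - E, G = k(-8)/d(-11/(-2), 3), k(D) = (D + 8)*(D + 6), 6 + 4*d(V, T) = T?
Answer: 1/98273 ≈ 1.0176e-5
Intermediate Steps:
d(V, T) = -3/2 + T/4
k(D) = (6 + D)*(8 + D) (k(D) = (8 + D)*(6 + D) = (6 + D)*(8 + D))
G = 0 (G = (48 + (-8)² + 14*(-8))/(-3/2 + (¼)*3) = (48 + 64 - 112)/(-3/2 + ¾) = 0/(-¾) = 0*(-4/3) = 0)
o(E, B) = -E (o(E, B) = 0 - E = -E)
1/(o(-15, 1) + 98258) = 1/(-1*(-15) + 98258) = 1/(15 + 98258) = 1/98273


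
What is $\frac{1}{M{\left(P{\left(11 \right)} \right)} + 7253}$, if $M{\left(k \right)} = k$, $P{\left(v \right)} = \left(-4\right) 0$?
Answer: $\frac{1}{7253} \approx 0.00013787$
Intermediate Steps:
$P{\left(v \right)} = 0$
$\frac{1}{M{\left(P{\left(11 \right)} \right)} + 7253} = \frac{1}{0 + 7253} = \frac{1}{7253}$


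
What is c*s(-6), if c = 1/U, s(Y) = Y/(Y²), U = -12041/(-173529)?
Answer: -57843/24082 ≈ -2.4019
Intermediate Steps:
U = 12041/173529 (U = -12041*(-1/173529) = 12041/173529 ≈ 0.069389)
s(Y) = 1/Y (s(Y) = Y/Y² = 1/Y)
c = 173529/12041 (c = 1/(12041/173529) = 173529/12041 ≈ 14.412)
c*s(-6) = (173529/12041)/(-6) = (173529/12041)*(-⅙) = -57843/24082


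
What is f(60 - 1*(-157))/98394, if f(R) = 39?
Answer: 13/32798 ≈ 0.00039637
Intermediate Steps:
f(60 - 1*(-157))/98394 = 39/98394 = 39*(1/98394) = 13/32798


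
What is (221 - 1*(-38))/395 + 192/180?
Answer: 2041/1185 ≈ 1.7224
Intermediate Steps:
(221 - 1*(-38))/395 + 192/180 = (221 + 38)*(1/395) + 192*(1/180) = 259*(1/395) + 16/15 = 259/395 + 16/15 = 2041/1185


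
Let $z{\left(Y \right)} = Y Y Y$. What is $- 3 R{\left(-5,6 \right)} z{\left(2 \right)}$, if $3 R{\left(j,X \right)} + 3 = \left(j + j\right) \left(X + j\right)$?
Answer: $104$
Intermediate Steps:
$z{\left(Y \right)} = Y^{3}$ ($z{\left(Y \right)} = Y^{2} Y = Y^{3}$)
$R{\left(j,X \right)} = -1 + \frac{2 j \left(X + j\right)}{3}$ ($R{\left(j,X \right)} = -1 + \frac{\left(j + j\right) \left(X + j\right)}{3} = -1 + \frac{2 j \left(X + j\right)}{3}$)
$- 3 R{\left(-5,6 \right)} z{\left(2 \right)} = - 3 \left(-1 + \frac{2 \left(-5\right)^{2}}{3} + \frac{2}{3} \cdot 6 \left(-5\right)\right) 2^{3} = - 3 \left(-1 + \frac{2}{3} \cdot 25 - 20\right) 8 = - 3 \left(-1 + \frac{50}{3} - 20\right) 8 = \left(-3\right) \left(- \frac{13}{3}\right) 8 = 13 \cdot 8 = 104$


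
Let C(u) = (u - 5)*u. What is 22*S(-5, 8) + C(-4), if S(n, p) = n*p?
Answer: -844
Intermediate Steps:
C(u) = u*(-5 + u) (C(u) = (-5 + u)*u = u*(-5 + u))
22*S(-5, 8) + C(-4) = 22*(-5*8) - 4*(-5 - 4) = 22*(-40) - 4*(-9) = -880 + 36 = -844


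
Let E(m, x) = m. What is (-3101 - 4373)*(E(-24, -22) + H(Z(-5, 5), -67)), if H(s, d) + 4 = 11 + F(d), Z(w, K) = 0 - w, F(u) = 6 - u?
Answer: -418544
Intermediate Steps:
Z(w, K) = -w
H(s, d) = 13 - d (H(s, d) = -4 + (11 + (6 - d)) = -4 + (17 - d) = 13 - d)
(-3101 - 4373)*(E(-24, -22) + H(Z(-5, 5), -67)) = (-3101 - 4373)*(-24 + (13 - 1*(-67))) = -7474*(-24 + (13 + 67)) = -7474*(-24 + 80) = -7474*56 = -418544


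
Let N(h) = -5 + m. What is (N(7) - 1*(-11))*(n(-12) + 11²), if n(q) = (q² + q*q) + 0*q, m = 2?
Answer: 3272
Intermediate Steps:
N(h) = -3 (N(h) = -5 + 2 = -3)
n(q) = 2*q² (n(q) = (q² + q²) + 0 = 2*q² + 0 = 2*q²)
(N(7) - 1*(-11))*(n(-12) + 11²) = (-3 - 1*(-11))*(2*(-12)² + 11²) = (-3 + 11)*(2*144 + 121) = 8*(288 + 121) = 8*409 = 3272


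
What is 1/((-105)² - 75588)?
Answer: -1/64563 ≈ -1.5489e-5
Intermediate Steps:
1/((-105)² - 75588) = 1/(11025 - 75588) = 1/(-64563) = -1/64563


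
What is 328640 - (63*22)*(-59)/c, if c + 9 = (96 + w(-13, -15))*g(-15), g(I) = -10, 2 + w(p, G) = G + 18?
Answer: 29241526/89 ≈ 3.2856e+5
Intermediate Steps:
w(p, G) = 16 + G (w(p, G) = -2 + (G + 18) = -2 + (18 + G) = 16 + G)
c = -979 (c = -9 + (96 + (16 - 15))*(-10) = -9 + (96 + 1)*(-10) = -9 + 97*(-10) = -9 - 970 = -979)
328640 - (63*22)*(-59)/c = 328640 - (63*22)*(-59)/(-979) = 328640 - 1386*(-59)*(-1)/979 = 328640 - (-81774)*(-1)/979 = 328640 - 1*7434/89 = 328640 - 7434/89 = 29241526/89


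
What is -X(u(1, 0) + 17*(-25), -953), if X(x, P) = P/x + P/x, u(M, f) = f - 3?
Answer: -953/214 ≈ -4.4533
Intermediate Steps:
u(M, f) = -3 + f
X(x, P) = 2*P/x
-X(u(1, 0) + 17*(-25), -953) = -2*(-953)/((-3 + 0) + 17*(-25)) = -2*(-953)/(-3 - 425) = -2*(-953)/(-428) = -2*(-953)*(-1)/428 = -1*953/214 = -953/214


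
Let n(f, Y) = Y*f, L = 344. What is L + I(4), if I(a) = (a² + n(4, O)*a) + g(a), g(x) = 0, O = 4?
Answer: 424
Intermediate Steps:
I(a) = a² + 16*a (I(a) = (a² + (4*4)*a) + 0 = (a² + 16*a) + 0 = a² + 16*a)
L + I(4) = 344 + 4*(16 + 4) = 344 + 4*20 = 344 + 80 = 424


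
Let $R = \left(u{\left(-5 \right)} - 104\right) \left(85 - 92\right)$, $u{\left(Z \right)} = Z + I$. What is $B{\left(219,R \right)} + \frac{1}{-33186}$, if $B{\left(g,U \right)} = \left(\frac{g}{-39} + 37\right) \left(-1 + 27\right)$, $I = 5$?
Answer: $\frac{27079775}{33186} \approx 816.0$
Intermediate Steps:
$u{\left(Z \right)} = 5 + Z$ ($u{\left(Z \right)} = Z + 5 = 5 + Z$)
$R = 728$ ($R = \left(\left(5 - 5\right) - 104\right) \left(85 - 92\right) = \left(0 - 104\right) \left(-7\right) = \left(-104\right) \left(-7\right) = 728$)
$B{\left(g,U \right)} = 962 - \frac{2 g}{3}$ ($B{\left(g,U \right)} = \left(g \left(- \frac{1}{39}\right) + 37\right) 26 = \left(- \frac{g}{39} + 37\right) 26 = \left(37 - \frac{g}{39}\right) 26 = 962 - \frac{2 g}{3}$)
$B{\left(219,R \right)} + \frac{1}{-33186} = \left(962 - 146\right) + \frac{1}{-33186} = \left(962 - 146\right) - \frac{1}{33186} = 816 - \frac{1}{33186} = \frac{27079775}{33186}$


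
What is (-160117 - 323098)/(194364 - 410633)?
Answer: 483215/216269 ≈ 2.2343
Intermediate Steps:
(-160117 - 323098)/(194364 - 410633) = -483215/(-216269) = -483215*(-1/216269) = 483215/216269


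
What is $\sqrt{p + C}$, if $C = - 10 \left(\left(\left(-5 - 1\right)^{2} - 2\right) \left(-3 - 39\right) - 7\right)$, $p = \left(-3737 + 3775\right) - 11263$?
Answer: $25 \sqrt{5} \approx 55.902$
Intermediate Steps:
$p = -11225$ ($p = 38 - 11263 = -11225$)
$C = 14350$ ($C = - 10 \left(\left(\left(-6\right)^{2} - 2\right) \left(-42\right) - 7\right) = - 10 \left(\left(36 - 2\right) \left(-42\right) - 7\right) = - 10 \left(34 \left(-42\right) - 7\right) = - 10 \left(-1428 - 7\right) = \left(-10\right) \left(-1435\right) = 14350$)
$\sqrt{p + C} = \sqrt{-11225 + 14350} = \sqrt{3125} = 25 \sqrt{5}$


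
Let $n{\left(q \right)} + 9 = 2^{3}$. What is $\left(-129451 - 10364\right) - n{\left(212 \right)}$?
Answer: $-139814$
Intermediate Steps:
$n{\left(q \right)} = -1$ ($n{\left(q \right)} = -9 + 2^{3} = -9 + 8 = -1$)
$\left(-129451 - 10364\right) - n{\left(212 \right)} = \left(-129451 - 10364\right) - -1 = -139815 + 1 = -139814$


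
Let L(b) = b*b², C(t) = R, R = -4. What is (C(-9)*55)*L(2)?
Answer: -1760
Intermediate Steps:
C(t) = -4
L(b) = b³
(C(-9)*55)*L(2) = -4*55*2³ = -220*8 = -1760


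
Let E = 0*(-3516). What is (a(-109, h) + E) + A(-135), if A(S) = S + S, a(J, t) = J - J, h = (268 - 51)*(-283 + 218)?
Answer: -270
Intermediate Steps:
h = -14105 (h = 217*(-65) = -14105)
a(J, t) = 0
A(S) = 2*S
E = 0
(a(-109, h) + E) + A(-135) = (0 + 0) + 2*(-135) = 0 - 270 = -270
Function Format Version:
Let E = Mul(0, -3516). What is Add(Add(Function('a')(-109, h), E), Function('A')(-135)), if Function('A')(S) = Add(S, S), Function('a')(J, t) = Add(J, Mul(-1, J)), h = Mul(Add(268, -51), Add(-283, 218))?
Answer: -270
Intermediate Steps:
h = -14105 (h = Mul(217, -65) = -14105)
Function('a')(J, t) = 0
Function('A')(S) = Mul(2, S)
E = 0
Add(Add(Function('a')(-109, h), E), Function('A')(-135)) = Add(Add(0, 0), Mul(2, -135)) = Add(0, -270) = -270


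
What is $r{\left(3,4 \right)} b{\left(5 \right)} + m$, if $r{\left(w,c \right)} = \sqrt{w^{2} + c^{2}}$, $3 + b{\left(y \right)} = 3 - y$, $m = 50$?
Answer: $25$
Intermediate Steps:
$b{\left(y \right)} = - y$ ($b{\left(y \right)} = -3 - \left(-3 + y\right) = - y$)
$r{\left(w,c \right)} = \sqrt{c^{2} + w^{2}}$
$r{\left(3,4 \right)} b{\left(5 \right)} + m = \sqrt{4^{2} + 3^{2}} \left(\left(-1\right) 5\right) + 50 = \sqrt{16 + 9} \left(-5\right) + 50 = \sqrt{25} \left(-5\right) + 50 = 5 \left(-5\right) + 50 = -25 + 50 = 25$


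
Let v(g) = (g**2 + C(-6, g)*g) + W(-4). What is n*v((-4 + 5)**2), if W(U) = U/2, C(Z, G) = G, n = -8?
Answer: 0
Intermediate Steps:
W(U) = U/2 (W(U) = U*(1/2) = U/2)
v(g) = -2 + 2*g**2 (v(g) = (g**2 + g*g) + (1/2)*(-4) = (g**2 + g**2) - 2 = 2*g**2 - 2 = -2 + 2*g**2)
n*v((-4 + 5)**2) = -8*(-2 + 2*((-4 + 5)**2)**2) = -8*(-2 + 2*(1**2)**2) = -8*(-2 + 2*1**2) = -8*(-2 + 2*1) = -8*(-2 + 2) = -8*0 = 0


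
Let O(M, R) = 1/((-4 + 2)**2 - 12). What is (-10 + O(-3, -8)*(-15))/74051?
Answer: -65/592408 ≈ -0.00010972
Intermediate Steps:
O(M, R) = -1/8 (O(M, R) = 1/((-2)**2 - 12) = 1/(4 - 12) = 1/(-8) = -1/8)
(-10 + O(-3, -8)*(-15))/74051 = (-10 - 1/8*(-15))/74051 = (-10 + 15/8)*(1/74051) = -65/8*1/74051 = -65/592408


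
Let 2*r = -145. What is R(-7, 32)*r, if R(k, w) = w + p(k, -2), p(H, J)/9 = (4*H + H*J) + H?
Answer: 22765/2 ≈ 11383.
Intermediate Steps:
p(H, J) = 45*H + 9*H*J (p(H, J) = 9*((4*H + H*J) + H) = 9*(5*H + H*J) = 45*H + 9*H*J)
r = -145/2 (r = (½)*(-145) = -145/2 ≈ -72.500)
R(k, w) = w + 27*k (R(k, w) = w + 9*k*(5 - 2) = w + 9*k*3 = w + 27*k)
R(-7, 32)*r = (32 + 27*(-7))*(-145/2) = (32 - 189)*(-145/2) = -157*(-145/2) = 22765/2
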